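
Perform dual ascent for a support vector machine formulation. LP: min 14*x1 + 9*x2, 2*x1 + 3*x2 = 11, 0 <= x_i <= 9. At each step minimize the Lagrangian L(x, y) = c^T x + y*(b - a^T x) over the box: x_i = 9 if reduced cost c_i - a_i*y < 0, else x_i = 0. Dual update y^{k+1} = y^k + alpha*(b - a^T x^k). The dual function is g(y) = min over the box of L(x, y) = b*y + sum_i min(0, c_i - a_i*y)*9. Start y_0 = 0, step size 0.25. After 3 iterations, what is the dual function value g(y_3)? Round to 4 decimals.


Dual ascent for LP: min 14*x1 + 9*x2, 2*x1 + 3*x2 = 11, 0 <= x_i <= 9
Step 1: y^k = 0.0, reduced costs: (14.0, 9.0)
  x^k = (0.0, 0.0), subgradient = b - a^T x = 11.0
  y^{k+1} = 0.0 + 0.25*11.0 = 2.75
Step 2: y^k = 2.75, reduced costs: (8.5, 0.75)
  x^k = (0.0, 0.0), subgradient = b - a^T x = 11.0
  y^{k+1} = 2.75 + 0.25*11.0 = 5.5
Step 3: y^k = 5.5, reduced costs: (3.0, -7.5)
  x^k = (0.0, 9.0), subgradient = b - a^T x = -16.0
  y^{k+1} = 5.5 + 0.25*-16.0 = 1.5
Dual objective at y_3 = 1.5: reduced costs (11.0, 4.5), box minimizer x = (0.0, 0.0)
g(y_3) = b*y + (c1 - a1*y)*x1 + (c2 - a2*y)*x2 = 11*1.5 + 11.0*0.0 + 4.5*0.0 = 16.5 + 0.0 + 0.0 = 16.5


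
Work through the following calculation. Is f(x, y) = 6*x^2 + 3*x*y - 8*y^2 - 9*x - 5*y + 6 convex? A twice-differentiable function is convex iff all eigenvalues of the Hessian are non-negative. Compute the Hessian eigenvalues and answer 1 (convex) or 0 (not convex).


The Hessian of f(x,y) = 6*x^2 + 3*x*y - 8*y^2 - 9*x - 5*y + 6 is:
H = [[12, 3], [3, -16]]
Trace = 12 - 16 = -4
Determinant = 12*-16 - (3)^2 = -201
Discriminant = (-4)^2 - 4*-201 = 820.0
Eigenvalues: lambda_1 = -16.3178, lambda_2 = 12.3178
The function is not convex.

0


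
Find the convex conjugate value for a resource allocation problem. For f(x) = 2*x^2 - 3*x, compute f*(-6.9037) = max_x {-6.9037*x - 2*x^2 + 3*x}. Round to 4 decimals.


f*(y) = sup_x {y*x - a*x^2 - b*x} = sup_x {(y-b)*x - a*x^2}
FOC: (y - b) - 2a*x = 0 => x* = (y - b)/(2a)
x* = (-6.9037 + 3)/(2*2) = -0.9759
f*(-6.9037) = (y-b)^2/(4a) = (-6.9037 + 3)^2/(4*2)
= 15.2389/8 = 1.9049


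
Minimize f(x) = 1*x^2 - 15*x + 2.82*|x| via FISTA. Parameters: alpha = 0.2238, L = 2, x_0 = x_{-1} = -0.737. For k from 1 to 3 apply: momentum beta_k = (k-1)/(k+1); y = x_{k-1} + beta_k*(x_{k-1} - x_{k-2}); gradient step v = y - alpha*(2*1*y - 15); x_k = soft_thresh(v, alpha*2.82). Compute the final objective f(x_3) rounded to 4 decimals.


FISTA on f(x) = 1*x^2 - 15*x + 2.82*|x|
L = 2, alpha = 0.2238
Iteration 1: beta = 0.0, y = -0.737 + 0.0*(-0.737 + 0.737) = -0.737
  grad(y) = -16.474, v = y - alpha*grad = 2.9499
  prox(v) = soft_thresh(2.9499, 0.6311) = 2.3188
Iteration 2: beta = 0.3333, y = 2.3188 + 0.3333*(2.3188 + 0.737) = 3.3374
  grad(y) = -8.3253, v = y - alpha*grad = 5.2006
  prox(v) = soft_thresh(5.2006, 0.6311) = 4.5694
Iteration 3: beta = 0.5, y = 4.5694 + 0.5*(4.5694 - 2.3188) = 5.6948
  grad(y) = -3.6105, v = y - alpha*grad = 6.5028
  prox(v) = soft_thresh(6.5028, 0.6311) = 5.8717
f(x_3) = 1*5.8717^2 - 15*5.8717 + 2.82*|5.8717| = -37.0404


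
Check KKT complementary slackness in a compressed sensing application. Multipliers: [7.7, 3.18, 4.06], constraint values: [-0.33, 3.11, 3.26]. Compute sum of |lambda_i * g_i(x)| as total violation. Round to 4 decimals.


KKT complementary slackness check:
lambda_1 * g_1 = 7.7 * -0.33 = -2.541
lambda_2 * g_2 = 3.18 * 3.11 = 9.8898
lambda_3 * g_3 = 4.06 * 3.26 = 13.2356
Total violation = 2.541 + 9.8898 + 13.2356 = 25.6664


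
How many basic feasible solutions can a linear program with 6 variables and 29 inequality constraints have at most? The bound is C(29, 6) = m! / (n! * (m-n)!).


Each vertex corresponds to some choice of n active constraints out of m, so the number of vertices is at most C(m, n) = m! / (n!(m-n)!).
m = 29, n = 6
Numerator: 29 * 28 * 27 * 26 * 25 * 24
Denominator: 6! = 720
C(29, 6) = 475020


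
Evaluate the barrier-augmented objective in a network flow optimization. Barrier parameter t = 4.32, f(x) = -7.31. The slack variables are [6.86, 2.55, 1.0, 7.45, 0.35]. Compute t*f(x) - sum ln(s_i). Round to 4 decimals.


Step 1: Compute log-barrier.
ln values: [1.9257, 0.9361, 0.0, 2.0082, -1.0498]
phi = -(1.9257 + 0.9361 + 0.0 + 2.0082 - 1.0498) = -3.8202
Step 2: Compute augmented objective.
t*f(x) = 4.32*-7.31 = -31.5792
Total = -31.5792 - 3.8202 = -35.3994


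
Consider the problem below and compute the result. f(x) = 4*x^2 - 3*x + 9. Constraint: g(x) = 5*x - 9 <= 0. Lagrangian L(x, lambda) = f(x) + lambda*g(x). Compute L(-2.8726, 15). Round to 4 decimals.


Step 1: Evaluate f(x).
f(-2.8726) = 4*(-2.8726)^2 - 3*(-2.8726) + 9 = 50.6251
Step 2: Evaluate g(x).
g(-2.8726) = 5*-2.8726 - 9 = -23.363
Step 3: Compute Lagrangian.
L = 50.6251 + 15*-23.363 = -299.8199


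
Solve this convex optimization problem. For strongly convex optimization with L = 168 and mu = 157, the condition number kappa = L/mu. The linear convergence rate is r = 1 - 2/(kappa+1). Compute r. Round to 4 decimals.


Step 1: Compute the condition number.
kappa = L/mu = 168/157 = 1.0701
Step 2: Compute the convergence rate.
r = 1 - 2/(kappa + 1) = 1 - 2*mu/(L + mu) = (L - mu)/(L + mu) = 11/325 = 0.0338


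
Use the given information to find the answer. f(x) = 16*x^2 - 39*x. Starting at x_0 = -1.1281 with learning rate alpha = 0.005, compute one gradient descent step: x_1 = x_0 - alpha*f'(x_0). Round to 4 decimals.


We compute the gradient at x_0 and apply the update.
f'(x) = 32*x - 39
f'(-1.1281) = 32*-1.1281 - 39 = -75.0992
x_1 = -1.1281 - 0.005*-75.0992 = -0.7526


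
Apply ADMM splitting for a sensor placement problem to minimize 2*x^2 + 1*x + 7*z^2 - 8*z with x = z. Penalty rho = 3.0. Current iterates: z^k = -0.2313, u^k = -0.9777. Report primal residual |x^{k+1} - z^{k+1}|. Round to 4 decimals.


ADMM iteration with rho = 3.0, z^k = -0.2313, u^k = -0.9777
Step 1: x-update.
Minimize 2*x^2 + 1*x + (3.0/2)*(x + 0.2313 - 0.9777)^2
FOC: (2*2 + 3.0)*x = -1 + 3.0*(-0.2313 + 0.9777)
x^{k+1} = 0.177
Step 2: z-update.
Minimize 7*z^2 - 8*z + (3.0/2)*(0.177 - z - 0.9777)^2
FOC: (2*7 + 3.0)*z = 8 + 3.0*(0.177 - 0.9777)
z^{k+1} = 0.3293
Step 3: u-update.
u^{k+1} = -0.9777 + 0.177 - 0.3293 = -1.13
Step 4: Primal residual = |0.177 - 0.3293| = 0.1523


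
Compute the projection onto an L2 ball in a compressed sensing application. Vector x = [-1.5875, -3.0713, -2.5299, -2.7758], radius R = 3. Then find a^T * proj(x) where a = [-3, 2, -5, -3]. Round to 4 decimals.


Step 1: Compute ||x|| (intermediates to 6 decimals).
||x|| = sqrt((-1.5875)^2 + (-3.0713)^2 + (-2.5299)^2 + (-2.7758)^2) = 5.104753
Step 2: Project.
Since ||x|| > R, scale = R/||x|| = 3/5.104753 = 0.587688, proj(x) = scale * x
proj(x) = [-0.932955, -1.804966, -1.486792, -1.631304]
Step 3: Dot product.
a^T * proj(x) = -3*(-0.932955) + 2*(-1.804966) - 5*(-1.486792) - 3*(-1.631304) = 11.5168


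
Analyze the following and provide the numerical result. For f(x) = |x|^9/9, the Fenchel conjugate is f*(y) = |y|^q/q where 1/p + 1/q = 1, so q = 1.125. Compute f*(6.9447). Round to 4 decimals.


The conjugate exponent q satisfies 1/p + 1/q = 1.
p = 9, so q = 9/(9 - 1) = 1.125
|y|^q = 6.9447^1.125 = 8.8483
f*(6.9447) = 8.8483 / 1.125 = 7.8652


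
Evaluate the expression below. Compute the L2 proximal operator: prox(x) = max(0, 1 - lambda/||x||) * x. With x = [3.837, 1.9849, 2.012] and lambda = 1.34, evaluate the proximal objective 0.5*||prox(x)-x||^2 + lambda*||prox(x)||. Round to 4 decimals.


Step 1: Compute ||x||.
||x|| = 4.7656
Step 2: Compute scaling factor.
scale = max(0, 1 - 1.34/4.7656) = 0.7188
Step 3: prox(x) = [2.7581, 1.4268, 1.4463]
||prox(x)|| = 3.4256
Step 4: Proximal objective.
0.5*||prox-x||^2 = 0.8978
lambda*||prox|| = 4.5903
Total = 5.488


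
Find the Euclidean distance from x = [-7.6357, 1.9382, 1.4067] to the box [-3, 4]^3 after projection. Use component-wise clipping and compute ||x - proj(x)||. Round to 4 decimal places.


Project each component onto [-3, 4].
clip(-7.6357) = -3.0, clip(1.9382) = 1.9382, clip(1.4067) = 1.4067
Projection = [-3.0, 1.9382, 1.4067]
Squared diffs: [21.4897, 0.0, 0.0]
Distance = sqrt(21.4897) = 4.6357


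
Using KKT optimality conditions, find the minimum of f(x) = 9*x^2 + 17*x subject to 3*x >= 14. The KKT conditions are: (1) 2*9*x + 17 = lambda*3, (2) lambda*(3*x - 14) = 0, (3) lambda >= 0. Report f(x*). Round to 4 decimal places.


Step 1: Try lambda = 0 (constraint inactive).
x_unc = -17/(2*9) = -0.9444
Check: 3*-0.9444 = -2.8332 < 14 -- violated!
Step 2: Constraint must be active: 3*x = 14
x* = 14/3 = 4.6667 (rounded; the exact value 14/3 is used below)
lambda = (2*9*(14/3) + 17)/3 = 33.6667
Step 3: Compute optimal value.
f(x*) = 9*(14/3)^2 + 17*(14/3) = 275.3333


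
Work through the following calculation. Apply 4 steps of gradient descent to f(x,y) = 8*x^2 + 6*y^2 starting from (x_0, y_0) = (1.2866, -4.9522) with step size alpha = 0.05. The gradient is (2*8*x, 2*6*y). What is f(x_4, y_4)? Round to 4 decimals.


Gradient descent on f(x,y) = 8*x^2 + 6*y^2.
Starting point: (1.2866, -4.9522), alpha = 0.05
Step 1: grad_x = 2*8*1.2866 = 20.5856, grad_y = 2*6*-4.9522 = -59.4264
  x_1 = 1.2866 - 0.05*20.5856 = 0.2573
  y_1 = -4.9522 - 0.05*-59.4264 = -1.9809
Step 2: grad_x = 2*8*0.2573 = 4.1171, grad_y = 2*6*-1.9809 = -23.7706
  x_2 = 0.2573 - 0.05*4.1171 = 0.0515
  y_2 = -1.9809 - 0.05*-23.7706 = -0.7924
Step 3: grad_x = 2*8*0.0515 = 0.8234, grad_y = 2*6*-0.7924 = -9.5082
  x_3 = 0.0515 - 0.05*0.8234 = 0.0103
  y_3 = -0.7924 - 0.05*-9.5082 = -0.3169
Step 4: grad_x = 2*8*0.0103 = 0.1647, grad_y = 2*6*-0.3169 = -3.8033
  x_4 = 0.0103 - 0.05*0.1647 = 0.0021
  y_4 = -0.3169 - 0.05*-3.8033 = -0.1268
f(0.0021, -0.1268) = 8*0.0021^2 + 6*(-0.1268)^2 = 0.0965


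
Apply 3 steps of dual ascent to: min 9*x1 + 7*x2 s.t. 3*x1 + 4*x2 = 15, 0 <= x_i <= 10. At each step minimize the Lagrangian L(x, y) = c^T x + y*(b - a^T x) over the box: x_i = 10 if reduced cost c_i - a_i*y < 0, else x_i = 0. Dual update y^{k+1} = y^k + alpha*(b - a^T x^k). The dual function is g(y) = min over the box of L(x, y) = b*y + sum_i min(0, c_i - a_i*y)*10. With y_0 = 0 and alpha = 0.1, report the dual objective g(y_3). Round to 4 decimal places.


Dual ascent for LP: min 9*x1 + 7*x2, 3*x1 + 4*x2 = 15, 0 <= x_i <= 10
Step 1: y^k = 0.0, reduced costs: (9.0, 7.0)
  x^k = (0.0, 0.0), subgradient = b - a^T x = 15.0
  y^{k+1} = 0.0 + 0.1*15.0 = 1.5
Step 2: y^k = 1.5, reduced costs: (4.5, 1.0)
  x^k = (0.0, 0.0), subgradient = b - a^T x = 15.0
  y^{k+1} = 1.5 + 0.1*15.0 = 3.0
Step 3: y^k = 3.0, reduced costs: (0.0, -5.0)
  x^k = (0.0, 10.0), subgradient = b - a^T x = -25.0
  y^{k+1} = 3.0 + 0.1*-25.0 = 0.5
Dual objective at y_3 = 0.5: reduced costs (7.5, 5.0), box minimizer x = (0.0, 0.0)
g(y_3) = b*y + (c1 - a1*y)*x1 + (c2 - a2*y)*x2 = 15*0.5 + 7.5*0.0 + 5.0*0.0 = 7.5 + 0.0 + 0.0 = 7.5


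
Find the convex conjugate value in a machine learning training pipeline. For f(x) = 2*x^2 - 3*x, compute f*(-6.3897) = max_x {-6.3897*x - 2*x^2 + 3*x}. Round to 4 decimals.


f*(y) = sup_x {y*x - a*x^2 - b*x} = sup_x {(y-b)*x - a*x^2}
FOC: (y - b) - 2a*x = 0 => x* = (y - b)/(2a)
x* = (-6.3897 + 3)/(2*2) = -0.8474
f*(-6.3897) = (y-b)^2/(4a) = (-6.3897 + 3)^2/(4*2)
= 11.4901/8 = 1.4363


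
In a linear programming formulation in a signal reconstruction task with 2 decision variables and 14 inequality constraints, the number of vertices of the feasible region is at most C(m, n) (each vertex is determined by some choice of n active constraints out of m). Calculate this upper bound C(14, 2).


Each vertex corresponds to some choice of n active constraints out of m, so the number of vertices is at most C(m, n) = m! / (n!(m-n)!).
m = 14, n = 2
Numerator: 14 * 13
Denominator: 2! = 2
C(14, 2) = 91


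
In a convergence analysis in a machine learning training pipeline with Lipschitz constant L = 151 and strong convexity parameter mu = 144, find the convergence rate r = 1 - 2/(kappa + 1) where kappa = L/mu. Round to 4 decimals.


Step 1: Compute the condition number.
kappa = L/mu = 151/144 = 1.0486
Step 2: Compute the convergence rate.
r = 1 - 2/(kappa + 1) = 1 - 2*mu/(L + mu) = (L - mu)/(L + mu) = 7/295 = 0.0237


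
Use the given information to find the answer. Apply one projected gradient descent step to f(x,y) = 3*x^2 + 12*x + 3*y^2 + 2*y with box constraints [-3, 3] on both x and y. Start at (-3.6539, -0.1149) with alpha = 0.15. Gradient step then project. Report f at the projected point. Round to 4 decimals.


Step 1: Compute gradient at (-3.6539, -0.1149).
grad_x = 2*3*-3.6539 + 12 = -9.9234
grad_y = 2*3*-0.1149 + 2 = 1.3106
Step 2: Gradient step.
x_raw = -3.6539 - 0.15*-9.9234 = -2.1654
y_raw = -0.1149 - 0.15*1.3106 = -0.3115
Step 3: Project onto [-3, 3].
x_proj = clip(-2.1654) = -2.1654
y_proj = clip(-0.3115) = -0.3115
Step 4: Evaluate f.
f(-2.1654, -0.3115) = -12.2498


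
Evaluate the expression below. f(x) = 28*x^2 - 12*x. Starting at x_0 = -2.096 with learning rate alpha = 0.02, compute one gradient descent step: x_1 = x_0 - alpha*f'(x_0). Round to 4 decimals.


We compute the gradient at x_0 and apply the update.
f'(x) = 56*x - 12
f'(-2.096) = 56*-2.096 - 12 = -129.376
x_1 = -2.096 - 0.02*-129.376 = 0.4915


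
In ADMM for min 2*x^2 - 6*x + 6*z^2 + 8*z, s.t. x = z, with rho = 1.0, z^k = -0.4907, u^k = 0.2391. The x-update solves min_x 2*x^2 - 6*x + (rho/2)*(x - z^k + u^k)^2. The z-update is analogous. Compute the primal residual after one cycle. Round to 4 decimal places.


ADMM iteration with rho = 1.0, z^k = -0.4907, u^k = 0.2391
Step 1: x-update.
Minimize 2*x^2 - 6*x + (1.0/2)*(x + 0.4907 + 0.2391)^2
FOC: (2*2 + 1.0)*x = 6 + 1.0*(-0.4907 - 0.2391)
x^{k+1} = 1.054
Step 2: z-update.
Minimize 6*z^2 + 8*z + (1.0/2)*(1.054 - z + 0.2391)^2
FOC: (2*6 + 1.0)*z = -8 + 1.0*(1.054 + 0.2391)
z^{k+1} = -0.5159
Step 3: u-update.
u^{k+1} = 0.2391 + 1.054 + 0.5159 = 1.8091
Step 4: Primal residual = |1.054 + 0.5159| = 1.57


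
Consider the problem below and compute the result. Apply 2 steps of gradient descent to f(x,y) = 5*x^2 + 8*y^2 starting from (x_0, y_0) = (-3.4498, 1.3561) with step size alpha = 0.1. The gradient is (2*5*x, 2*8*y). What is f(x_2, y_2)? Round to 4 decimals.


Gradient descent on f(x,y) = 5*x^2 + 8*y^2.
Starting point: (-3.4498, 1.3561), alpha = 0.1
Step 1: grad_x = 2*5*-3.4498 = -34.498, grad_y = 2*8*1.3561 = 21.6976
  x_1 = -3.4498 - 0.1*-34.498 = 0.0
  y_1 = 1.3561 - 0.1*21.6976 = -0.8137
Step 2: grad_x = 2*5*0.0 = 0.0, grad_y = 2*8*-0.8137 = -13.0186
  x_2 = 0.0 - 0.1*0.0 = 0.0
  y_2 = -0.8137 - 0.1*-13.0186 = 0.4882
f(0.0, 0.4882) = 5*0.0^2 + 8*0.4882^2 = 1.9067


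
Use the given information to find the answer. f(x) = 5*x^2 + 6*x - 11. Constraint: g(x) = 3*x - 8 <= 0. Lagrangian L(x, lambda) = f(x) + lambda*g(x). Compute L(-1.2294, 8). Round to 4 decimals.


Step 1: Evaluate f(x).
f(-1.2294) = 5*(-1.2294)^2 + 6*(-1.2294) - 11 = -10.8193
Step 2: Evaluate g(x).
g(-1.2294) = 3*-1.2294 - 8 = -11.6882
Step 3: Compute Lagrangian.
L = -10.8193 + 8*-11.6882 = -104.3249


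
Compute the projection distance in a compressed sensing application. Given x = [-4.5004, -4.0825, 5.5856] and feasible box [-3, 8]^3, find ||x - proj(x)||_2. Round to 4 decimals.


Project each component onto [-3, 8].
clip(-4.5004) = -3.0, clip(-4.0825) = -3.0, clip(5.5856) = 5.5856
Projection = [-3.0, -3.0, 5.5856]
Squared diffs: [2.2512, 1.1718, 0.0]
Distance = sqrt(3.423) = 1.8501


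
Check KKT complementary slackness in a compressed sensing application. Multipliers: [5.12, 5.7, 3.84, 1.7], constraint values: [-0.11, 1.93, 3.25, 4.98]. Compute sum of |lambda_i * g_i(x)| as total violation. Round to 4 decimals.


KKT complementary slackness check:
lambda_1 * g_1 = 5.12 * -0.11 = -0.5632
lambda_2 * g_2 = 5.7 * 1.93 = 11.001
lambda_3 * g_3 = 3.84 * 3.25 = 12.48
lambda_4 * g_4 = 1.7 * 4.98 = 8.466
Total violation = 0.5632 + 11.001 + 12.48 + 8.466 = 32.5102


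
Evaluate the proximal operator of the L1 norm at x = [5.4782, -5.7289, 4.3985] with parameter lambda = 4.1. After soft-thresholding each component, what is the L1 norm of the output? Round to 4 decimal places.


Soft-thresholding with lambda = 4.1:
prox(5.4782) = sign(5.4782)*max(|5.4782| - 4.1, 0) = 1.3782
prox(-5.7289) = sign(-5.7289)*max(|-5.7289| - 4.1, 0) = -1.6289
prox(4.3985) = sign(4.3985)*max(|4.3985| - 4.1, 0) = 0.2985
prox(x) = [1.3782, -1.6289, 0.2985]
||prox(x)||_1 = 1.3782 + 1.6289 + 0.2985 = 3.3056


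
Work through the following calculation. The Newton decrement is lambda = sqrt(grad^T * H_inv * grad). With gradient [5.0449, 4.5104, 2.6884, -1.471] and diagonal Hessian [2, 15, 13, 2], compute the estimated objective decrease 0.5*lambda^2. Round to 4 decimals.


Step 1: H is diagonal, so H^(-1) * g = [2.5225, 0.3007, 0.2068, -0.7355].
Step 2: g^T H^(-1) g = sum_i g_i^2 / H_ii
  = (5.0449)^2/2 + (4.5104)^2/15 + (2.6884)^2/13 + (-1.471)^2/2
  = 12.7255 + 1.3562 + 0.556 + 1.0819 = 15.7196
Step 3: Objective decrease = 0.5 * g^T H^(-1) g = 7.8598


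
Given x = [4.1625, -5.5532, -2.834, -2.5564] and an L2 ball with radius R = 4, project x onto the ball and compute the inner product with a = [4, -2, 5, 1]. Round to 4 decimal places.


Step 1: Compute ||x|| (intermediates to 6 decimals).
||x|| = sqrt(4.1625^2 + (-5.5532)^2 + (-2.834)^2 + (-2.5564)^2) = 7.920301
Step 2: Project.
Since ||x|| > R, scale = R/||x|| = 4/7.920301 = 0.505031, proj(x) = scale * x
proj(x) = [2.102192, -2.804538, -1.431258, -1.291061]
Step 3: Dot product.
a^T * proj(x) = 4*2.102192 - 2*(-2.804538) + 5*(-1.431258) + 1*(-1.291061) = 5.5705


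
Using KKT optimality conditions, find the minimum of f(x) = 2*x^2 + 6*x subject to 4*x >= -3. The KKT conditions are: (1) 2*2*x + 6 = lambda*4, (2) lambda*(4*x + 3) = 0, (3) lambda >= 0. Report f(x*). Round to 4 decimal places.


Step 1: Try lambda = 0 (constraint inactive).
x_unc = -6/(2*2) = -1.5
Check: 4*-1.5 = -6.0 < -3 -- violated!
Step 2: Constraint must be active: 4*x = -3
x* = -3/4 = -0.75
lambda = (2*2*(-0.75) + 6)/4 = 0.75
Step 3: Compute optimal value.
f(x*) = 2*(-0.75)^2 + 6*(-0.75) = -3.375


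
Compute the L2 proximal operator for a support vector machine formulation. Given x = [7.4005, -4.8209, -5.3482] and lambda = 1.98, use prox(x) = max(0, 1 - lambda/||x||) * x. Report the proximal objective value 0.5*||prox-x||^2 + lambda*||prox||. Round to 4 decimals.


Step 1: Compute ||x||.
||x|| = 10.3253
Step 2: Compute scaling factor.
scale = max(0, 1 - 1.98/10.3253) = 0.8082
Step 3: prox(x) = [5.9814, -3.8964, -4.3226]
||prox(x)|| = 8.3453
Step 4: Proximal objective.
0.5*||prox-x||^2 = 1.9602
lambda*||prox|| = 16.5237
Total = 18.4839


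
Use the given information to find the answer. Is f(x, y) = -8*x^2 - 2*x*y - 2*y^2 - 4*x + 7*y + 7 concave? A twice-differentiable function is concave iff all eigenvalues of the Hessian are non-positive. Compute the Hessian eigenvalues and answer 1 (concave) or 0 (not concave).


The Hessian of f(x,y) = -8*x^2 - 2*x*y - 2*y^2 - 4*x + 7*y + 7 is:
H = [[-16, -2], [-2, -4]]
Trace = -16 - 4 = -20
Determinant = -16*-4 - (-2)^2 = 60
Discriminant = (-20)^2 - 4*60 = 160.0
Eigenvalues: lambda_1 = -16.3246, lambda_2 = -3.6754
The function is concave.

1


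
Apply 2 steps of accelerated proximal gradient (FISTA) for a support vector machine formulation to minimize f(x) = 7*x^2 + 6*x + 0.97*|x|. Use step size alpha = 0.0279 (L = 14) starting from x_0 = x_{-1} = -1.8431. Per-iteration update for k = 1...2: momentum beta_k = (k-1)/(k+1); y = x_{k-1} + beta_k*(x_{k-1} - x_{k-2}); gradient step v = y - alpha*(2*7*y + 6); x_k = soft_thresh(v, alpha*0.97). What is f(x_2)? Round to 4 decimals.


FISTA on f(x) = 7*x^2 + 6*x + 0.97*|x|
L = 14, alpha = 0.0279
Iteration 1: beta = 0.0, y = -1.8431 + 0.0*(-1.8431 + 1.8431) = -1.8431
  grad(y) = -19.8034, v = y - alpha*grad = -1.2906
  prox(v) = soft_thresh(-1.2906, 0.0271) = -1.2635
Iteration 2: beta = 0.3333, y = -1.2635 + 0.3333*(-1.2635 + 1.8431) = -1.0703
  grad(y) = -8.9846, v = y - alpha*grad = -0.8197
  prox(v) = soft_thresh(-0.8197, 0.0271) = -0.7926
f(x_2) = 7*(-0.7926)^2 + 6*(-0.7926) + 0.97*|-0.7926| = 0.4107


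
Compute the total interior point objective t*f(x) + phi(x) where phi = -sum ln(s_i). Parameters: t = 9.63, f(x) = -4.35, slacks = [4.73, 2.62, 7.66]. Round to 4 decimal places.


Step 1: Compute log-barrier.
ln values: [1.5539, 0.9632, 2.036]
phi = -(1.5539 + 0.9632 + 2.036) = -4.5531
Step 2: Compute augmented objective.
t*f(x) = 9.63*-4.35 = -41.8905
Total = -41.8905 - 4.5531 = -46.4436


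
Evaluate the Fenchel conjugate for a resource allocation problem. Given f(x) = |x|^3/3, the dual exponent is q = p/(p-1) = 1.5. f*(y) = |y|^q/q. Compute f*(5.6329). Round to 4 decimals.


The conjugate exponent q satisfies 1/p + 1/q = 1.
p = 3, so q = 3/(3 - 1) = 1.5
|y|^q = 5.6329^1.5 = 13.369
f*(5.6329) = 13.369 / 1.5 = 8.9126


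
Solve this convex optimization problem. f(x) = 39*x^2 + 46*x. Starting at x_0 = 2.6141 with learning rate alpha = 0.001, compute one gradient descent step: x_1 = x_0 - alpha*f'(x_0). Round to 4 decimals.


We compute the gradient at x_0 and apply the update.
f'(x) = 78*x + 46
f'(2.6141) = 78*2.6141 + 46 = 249.8998
x_1 = 2.6141 - 0.001*249.8998 = 2.3642


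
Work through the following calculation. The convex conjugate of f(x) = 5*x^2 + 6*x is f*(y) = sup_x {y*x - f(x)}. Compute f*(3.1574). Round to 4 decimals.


f*(y) = sup_x {y*x - a*x^2 - b*x} = sup_x {(y-b)*x - a*x^2}
FOC: (y - b) - 2a*x = 0 => x* = (y - b)/(2a)
x* = (3.1574 - 6)/(2*5) = -0.2843
f*(3.1574) = (y-b)^2/(4a) = (3.1574 - 6)^2/(4*5)
= 8.0804/20 = 0.404


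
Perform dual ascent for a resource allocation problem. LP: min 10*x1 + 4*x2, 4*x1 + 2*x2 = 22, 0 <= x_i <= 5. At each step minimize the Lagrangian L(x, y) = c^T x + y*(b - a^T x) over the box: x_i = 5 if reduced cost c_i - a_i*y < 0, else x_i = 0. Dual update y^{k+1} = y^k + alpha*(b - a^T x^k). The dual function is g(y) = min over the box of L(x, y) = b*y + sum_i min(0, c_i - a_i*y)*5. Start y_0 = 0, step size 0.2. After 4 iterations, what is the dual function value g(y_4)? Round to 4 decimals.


Dual ascent for LP: min 10*x1 + 4*x2, 4*x1 + 2*x2 = 22, 0 <= x_i <= 5
Step 1: y^k = 0.0, reduced costs: (10.0, 4.0)
  x^k = (0.0, 0.0), subgradient = b - a^T x = 22.0
  y^{k+1} = 0.0 + 0.2*22.0 = 4.4
Step 2: y^k = 4.4, reduced costs: (-7.6, -4.8)
  x^k = (5.0, 5.0), subgradient = b - a^T x = -8.0
  y^{k+1} = 4.4 + 0.2*-8.0 = 2.8
Step 3: y^k = 2.8, reduced costs: (-1.2, -1.6)
  x^k = (5.0, 5.0), subgradient = b - a^T x = -8.0
  y^{k+1} = 2.8 + 0.2*-8.0 = 1.2
Step 4: y^k = 1.2, reduced costs: (5.2, 1.6)
  x^k = (0.0, 0.0), subgradient = b - a^T x = 22.0
  y^{k+1} = 1.2 + 0.2*22.0 = 5.6
Dual objective at y_4 = 5.6: reduced costs (-12.4, -7.2), box minimizer x = (5.0, 5.0)
g(y_4) = b*y + (c1 - a1*y)*x1 + (c2 - a2*y)*x2 = 22*5.6 + (-12.4)*5.0 + (-7.2)*5.0 = 123.2 - 62.0 - 36.0 = 25.2


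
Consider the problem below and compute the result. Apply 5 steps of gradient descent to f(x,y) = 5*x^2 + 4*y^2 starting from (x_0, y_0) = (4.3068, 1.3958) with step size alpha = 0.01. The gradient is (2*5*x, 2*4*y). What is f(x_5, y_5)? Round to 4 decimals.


Gradient descent on f(x,y) = 5*x^2 + 4*y^2.
Starting point: (4.3068, 1.3958), alpha = 0.01
Step 1: grad_x = 2*5*4.3068 = 43.068, grad_y = 2*4*1.3958 = 11.1664
  x_1 = 4.3068 - 0.01*43.068 = 3.8761
  y_1 = 1.3958 - 0.01*11.1664 = 1.2841
Step 2: grad_x = 2*5*3.8761 = 38.7612, grad_y = 2*4*1.2841 = 10.2731
  x_2 = 3.8761 - 0.01*38.7612 = 3.4885
  y_2 = 1.2841 - 0.01*10.2731 = 1.1814
Step 3: grad_x = 2*5*3.4885 = 34.8851, grad_y = 2*4*1.1814 = 9.4512
  x_3 = 3.4885 - 0.01*34.8851 = 3.1397
  y_3 = 1.1814 - 0.01*9.4512 = 1.0869
Step 4: grad_x = 2*5*3.1397 = 31.3966, grad_y = 2*4*1.0869 = 8.6951
  x_4 = 3.1397 - 0.01*31.3966 = 2.8257
  y_4 = 1.0869 - 0.01*8.6951 = 0.9999
Step 5: grad_x = 2*5*2.8257 = 28.2569, grad_y = 2*4*0.9999 = 7.9995
  x_5 = 2.8257 - 0.01*28.2569 = 2.5431
  y_5 = 0.9999 - 0.01*7.9995 = 0.9199
f(2.5431, 0.9199) = 5*2.5431^2 + 4*0.9199^2 = 35.7226


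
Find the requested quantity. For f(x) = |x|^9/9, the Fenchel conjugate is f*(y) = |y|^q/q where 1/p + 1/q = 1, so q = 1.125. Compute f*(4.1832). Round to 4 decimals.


The conjugate exponent q satisfies 1/p + 1/q = 1.
p = 9, so q = 9/(9 - 1) = 1.125
|y|^q = 4.1832^1.125 = 5.0026
f*(4.1832) = 5.0026 / 1.125 = 4.4468


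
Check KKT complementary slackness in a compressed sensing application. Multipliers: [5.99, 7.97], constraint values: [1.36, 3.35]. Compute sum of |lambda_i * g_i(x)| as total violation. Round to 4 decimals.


KKT complementary slackness check:
lambda_1 * g_1 = 5.99 * 1.36 = 8.1464
lambda_2 * g_2 = 7.97 * 3.35 = 26.6995
Total violation = 8.1464 + 26.6995 = 34.8459


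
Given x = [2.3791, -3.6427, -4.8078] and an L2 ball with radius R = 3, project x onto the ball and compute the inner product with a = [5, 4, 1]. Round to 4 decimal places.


Step 1: Compute ||x|| (intermediates to 6 decimals).
||x|| = sqrt(2.3791^2 + (-3.6427)^2 + (-4.8078)^2) = 6.484159
Step 2: Project.
Since ||x|| > R, scale = R/||x|| = 3/6.484159 = 0.462666, proj(x) = scale * x
proj(x) = [1.100729, -1.685353, -2.224406]
Step 3: Dot product.
a^T * proj(x) = 5*1.100729 + 4*(-1.685353) + 1*(-2.224406) = -3.4622


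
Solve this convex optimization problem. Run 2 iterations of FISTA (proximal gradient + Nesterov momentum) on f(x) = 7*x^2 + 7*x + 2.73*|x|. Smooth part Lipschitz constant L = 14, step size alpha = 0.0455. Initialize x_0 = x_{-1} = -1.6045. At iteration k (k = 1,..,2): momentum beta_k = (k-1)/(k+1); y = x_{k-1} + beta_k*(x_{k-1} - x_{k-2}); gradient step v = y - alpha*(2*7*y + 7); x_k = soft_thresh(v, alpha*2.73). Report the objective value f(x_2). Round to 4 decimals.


FISTA on f(x) = 7*x^2 + 7*x + 2.73*|x|
L = 14, alpha = 0.0455
Iteration 1: beta = 0.0, y = -1.6045 + 0.0*(-1.6045 + 1.6045) = -1.6045
  grad(y) = -15.463, v = y - alpha*grad = -0.9009
  prox(v) = soft_thresh(-0.9009, 0.1242) = -0.7767
Iteration 2: beta = 0.3333, y = -0.7767 + 0.3333*(-0.7767 + 1.6045) = -0.5008
  grad(y) = -0.0111, v = y - alpha*grad = -0.5003
  prox(v) = soft_thresh(-0.5003, 0.1242) = -0.3761
f(x_2) = 7*(-0.3761)^2 + 7*(-0.3761) + 2.73*|-0.3761| = -0.6158


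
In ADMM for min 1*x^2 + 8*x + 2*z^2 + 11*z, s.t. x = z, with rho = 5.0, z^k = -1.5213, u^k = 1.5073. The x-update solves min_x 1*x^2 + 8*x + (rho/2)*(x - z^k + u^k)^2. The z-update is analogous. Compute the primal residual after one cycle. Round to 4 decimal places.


ADMM iteration with rho = 5.0, z^k = -1.5213, u^k = 1.5073
Step 1: x-update.
Minimize 1*x^2 + 8*x + (5.0/2)*(x + 1.5213 + 1.5073)^2
FOC: (2*1 + 5.0)*x = -8 + 5.0*(-1.5213 - 1.5073)
x^{k+1} = -3.3061
Step 2: z-update.
Minimize 2*z^2 + 11*z + (5.0/2)*(-3.3061 - z + 1.5073)^2
FOC: (2*2 + 5.0)*z = -11 + 5.0*(-3.3061 + 1.5073)
z^{k+1} = -2.2216
Step 3: u-update.
u^{k+1} = 1.5073 - 3.3061 + 2.2216 = 0.4227
Step 4: Primal residual = |-3.3061 + 2.2216| = 1.0846


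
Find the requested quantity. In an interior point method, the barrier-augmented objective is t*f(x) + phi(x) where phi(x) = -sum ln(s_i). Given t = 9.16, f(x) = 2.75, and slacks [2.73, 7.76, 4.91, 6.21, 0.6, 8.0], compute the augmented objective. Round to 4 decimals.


Step 1: Compute log-barrier.
ln values: [1.0043, 2.049, 1.5913, 1.8262, -0.5108, 2.0794]
phi = -(1.0043 + 2.049 + 1.5913 + 1.8262 - 0.5108 + 2.0794) = -8.0393
Step 2: Compute augmented objective.
t*f(x) = 9.16*2.75 = 25.19
Total = 25.19 - 8.0393 = 17.1507


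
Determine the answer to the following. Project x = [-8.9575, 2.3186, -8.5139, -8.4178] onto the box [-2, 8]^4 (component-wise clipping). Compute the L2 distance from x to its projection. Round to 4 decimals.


Project each component onto [-2, 8].
clip(-8.9575) = -2.0, clip(2.3186) = 2.3186, clip(-8.5139) = -2.0, clip(-8.4178) = -2.0
Projection = [-2.0, 2.3186, -2.0, -2.0]
Squared diffs: [48.4068, 0.0, 42.4309, 41.1882]
Distance = sqrt(132.0259) = 11.4903


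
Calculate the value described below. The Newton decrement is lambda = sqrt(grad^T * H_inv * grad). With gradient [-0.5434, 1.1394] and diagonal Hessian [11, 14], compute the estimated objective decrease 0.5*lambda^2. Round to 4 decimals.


Step 1: H is diagonal, so H^(-1) * g = [-0.0494, 0.0814].
Step 2: g^T H^(-1) g = sum_i g_i^2 / H_ii
  = (-0.5434)^2/11 + (1.1394)^2/14
  = 0.0268 + 0.0927 = 0.1196
Step 3: Objective decrease = 0.5 * g^T H^(-1) g = 0.0598


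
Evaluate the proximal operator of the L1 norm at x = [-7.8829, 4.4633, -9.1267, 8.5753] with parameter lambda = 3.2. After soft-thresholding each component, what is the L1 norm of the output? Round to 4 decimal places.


Soft-thresholding with lambda = 3.2:
prox(-7.8829) = sign(-7.8829)*max(|-7.8829| - 3.2, 0) = -4.6829
prox(4.4633) = sign(4.4633)*max(|4.4633| - 3.2, 0) = 1.2633
prox(-9.1267) = sign(-9.1267)*max(|-9.1267| - 3.2, 0) = -5.9267
prox(8.5753) = sign(8.5753)*max(|8.5753| - 3.2, 0) = 5.3753
prox(x) = [-4.6829, 1.2633, -5.9267, 5.3753]
||prox(x)||_1 = 4.6829 + 1.2633 + 5.9267 + 5.3753 = 17.2482


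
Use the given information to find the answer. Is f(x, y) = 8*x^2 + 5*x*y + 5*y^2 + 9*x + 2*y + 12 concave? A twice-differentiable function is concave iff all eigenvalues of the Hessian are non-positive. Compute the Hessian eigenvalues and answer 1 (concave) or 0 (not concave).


The Hessian of f(x,y) = 8*x^2 + 5*x*y + 5*y^2 + 9*x + 2*y + 12 is:
H = [[16, 5], [5, 10]]
Trace = 16 + 10 = 26
Determinant = 16*10 - (5)^2 = 135
Discriminant = (26)^2 - 4*135 = 136.0
Eigenvalues: lambda_1 = 7.169, lambda_2 = 18.831
The function is not concave.

0


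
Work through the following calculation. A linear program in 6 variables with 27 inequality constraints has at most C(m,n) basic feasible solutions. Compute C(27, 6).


Each vertex corresponds to some choice of n active constraints out of m, so the number of vertices is at most C(m, n) = m! / (n!(m-n)!).
m = 27, n = 6
Numerator: 27 * 26 * 25 * 24 * 23 * 22
Denominator: 6! = 720
C(27, 6) = 296010


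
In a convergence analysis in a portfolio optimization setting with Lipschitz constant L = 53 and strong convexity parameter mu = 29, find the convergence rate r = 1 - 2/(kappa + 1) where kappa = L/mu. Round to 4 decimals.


Step 1: Compute the condition number.
kappa = L/mu = 53/29 = 1.8276
Step 2: Compute the convergence rate.
r = 1 - 2/(kappa + 1) = 1 - 2*mu/(L + mu) = (L - mu)/(L + mu) = 24/82 = 0.2927


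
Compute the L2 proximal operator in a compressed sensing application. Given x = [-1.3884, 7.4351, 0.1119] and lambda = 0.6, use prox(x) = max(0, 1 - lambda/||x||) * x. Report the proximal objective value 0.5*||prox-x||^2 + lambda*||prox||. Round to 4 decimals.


Step 1: Compute ||x||.
||x|| = 7.5644
Step 2: Compute scaling factor.
scale = max(0, 1 - 0.6/7.5644) = 0.9207
Step 3: prox(x) = [-1.2783, 6.8454, 0.103]
||prox(x)|| = 6.9644
Step 4: Proximal objective.
0.5*||prox-x||^2 = 0.18
lambda*||prox|| = 4.1786
Total = 4.3587


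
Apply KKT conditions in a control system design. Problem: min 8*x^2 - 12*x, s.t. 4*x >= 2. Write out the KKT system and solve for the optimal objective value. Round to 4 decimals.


Step 1: Try lambda = 0 (constraint inactive).
Stationarity: 2*8*x - 12 = 0
x* = 12/(2*8) = 0.75
Check constraint: 4*0.75 = 3.0 >= 2 -- satisfied.
Step 2: Compute optimal value.
f(x*) = 8*0.75^2 - 12*0.75 = -4.5


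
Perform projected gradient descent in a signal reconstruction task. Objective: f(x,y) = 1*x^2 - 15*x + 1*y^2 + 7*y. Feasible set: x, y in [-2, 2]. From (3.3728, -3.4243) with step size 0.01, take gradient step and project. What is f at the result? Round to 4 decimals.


Step 1: Compute gradient at (3.3728, -3.4243).
grad_x = 2*1*3.3728 - 15 = -8.2544
grad_y = 2*1*-3.4243 + 7 = 0.1514
Step 2: Gradient step.
x_raw = 3.3728 - 0.01*-8.2544 = 3.4553
y_raw = -3.4243 - 0.01*0.1514 = -3.4258
Step 3: Project onto [-2, 2].
x_proj = clip(3.4553) = 2.0
y_proj = clip(-3.4258) = -2.0
Step 4: Evaluate f.
f(2.0, -2.0) = -36.0


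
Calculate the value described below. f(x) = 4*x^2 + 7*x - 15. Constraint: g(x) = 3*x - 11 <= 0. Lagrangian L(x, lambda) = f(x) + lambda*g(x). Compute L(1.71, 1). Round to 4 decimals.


Step 1: Evaluate f(x).
f(1.71) = 4*1.71^2 + 7*1.71 - 15 = 8.6664
Step 2: Evaluate g(x).
g(1.71) = 3*1.71 - 11 = -5.87
Step 3: Compute Lagrangian.
L = 8.6664 + 1*-5.87 = 2.7964


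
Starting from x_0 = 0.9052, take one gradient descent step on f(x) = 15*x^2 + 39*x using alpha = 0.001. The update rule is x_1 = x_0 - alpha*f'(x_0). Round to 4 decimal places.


We compute the gradient at x_0 and apply the update.
f'(x) = 30*x + 39
f'(0.9052) = 30*0.9052 + 39 = 66.156
x_1 = 0.9052 - 0.001*66.156 = 0.839


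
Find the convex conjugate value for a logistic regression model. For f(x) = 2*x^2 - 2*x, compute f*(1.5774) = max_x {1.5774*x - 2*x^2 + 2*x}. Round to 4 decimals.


f*(y) = sup_x {y*x - a*x^2 - b*x} = sup_x {(y-b)*x - a*x^2}
FOC: (y - b) - 2a*x = 0 => x* = (y - b)/(2a)
x* = (1.5774 + 2)/(2*2) = 0.8944
f*(1.5774) = (y-b)^2/(4a) = (1.5774 + 2)^2/(4*2)
= 12.7978/8 = 1.5997


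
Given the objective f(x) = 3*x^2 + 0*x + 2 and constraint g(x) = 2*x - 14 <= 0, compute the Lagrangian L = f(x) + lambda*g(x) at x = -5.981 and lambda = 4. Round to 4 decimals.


Step 1: Evaluate f(x).
f(-5.981) = 3*(-5.981)^2 + 0*(-5.981) + 2 = 109.3171
Step 2: Evaluate g(x).
g(-5.981) = 2*-5.981 - 14 = -25.962
Step 3: Compute Lagrangian.
L = 109.3171 + 4*-25.962 = 5.4691


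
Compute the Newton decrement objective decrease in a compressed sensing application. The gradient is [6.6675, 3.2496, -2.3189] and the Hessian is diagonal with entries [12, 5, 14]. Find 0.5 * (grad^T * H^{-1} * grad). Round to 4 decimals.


Step 1: H is diagonal, so H^(-1) * g = [0.5556, 0.6499, -0.1656].
Step 2: g^T H^(-1) g = sum_i g_i^2 / H_ii
  = (6.6675)^2/12 + (3.2496)^2/5 + (-2.3189)^2/14
  = 3.7046 + 2.112 + 0.3841 = 6.2007
Step 3: Objective decrease = 0.5 * g^T H^(-1) g = 3.1004


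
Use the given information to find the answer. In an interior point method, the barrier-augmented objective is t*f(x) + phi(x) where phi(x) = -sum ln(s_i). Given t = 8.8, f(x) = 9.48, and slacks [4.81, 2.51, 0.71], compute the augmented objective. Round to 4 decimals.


Step 1: Compute log-barrier.
ln values: [1.5707, 0.9203, -0.3425]
phi = -(1.5707 + 0.9203 - 0.3425) = -2.1485
Step 2: Compute augmented objective.
t*f(x) = 8.8*9.48 = 83.424
Total = 83.424 - 2.1485 = 81.2755


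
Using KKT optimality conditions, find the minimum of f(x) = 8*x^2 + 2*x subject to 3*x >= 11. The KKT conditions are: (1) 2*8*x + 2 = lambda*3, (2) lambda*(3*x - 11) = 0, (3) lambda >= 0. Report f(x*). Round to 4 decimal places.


Step 1: Try lambda = 0 (constraint inactive).
x_unc = -2/(2*8) = -0.125
Check: 3*-0.125 = -0.375 < 11 -- violated!
Step 2: Constraint must be active: 3*x = 11
x* = 11/3 = 3.6667 (rounded; the exact value 11/3 is used below)
lambda = (2*8*(11/3) + 2)/3 = 20.2222
Step 3: Compute optimal value.
f(x*) = 8*(11/3)^2 + 2*(11/3) = 114.8889


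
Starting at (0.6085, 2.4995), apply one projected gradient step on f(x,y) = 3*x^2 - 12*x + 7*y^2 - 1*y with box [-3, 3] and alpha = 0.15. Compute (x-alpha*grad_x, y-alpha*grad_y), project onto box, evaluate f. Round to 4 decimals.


Step 1: Compute gradient at (0.6085, 2.4995).
grad_x = 2*3*0.6085 - 12 = -8.349
grad_y = 2*7*2.4995 - 1 = 33.993
Step 2: Gradient step.
x_raw = 0.6085 - 0.15*-8.349 = 1.8609
y_raw = 2.4995 - 0.15*33.993 = -2.5995
Step 3: Project onto [-3, 3].
x_proj = clip(1.8609) = 1.8609
y_proj = clip(-2.5995) = -2.5995
Step 4: Evaluate f.
f(1.8609, -2.5995) = 37.9575


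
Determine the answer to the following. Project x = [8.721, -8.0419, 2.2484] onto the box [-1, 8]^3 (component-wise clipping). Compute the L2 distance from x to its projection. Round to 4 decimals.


Project each component onto [-1, 8].
clip(8.721) = 8.0, clip(-8.0419) = -1.0, clip(2.2484) = 2.2484
Projection = [8.0, -1.0, 2.2484]
Squared diffs: [0.5198, 49.5884, 0.0]
Distance = sqrt(50.1082) = 7.0787


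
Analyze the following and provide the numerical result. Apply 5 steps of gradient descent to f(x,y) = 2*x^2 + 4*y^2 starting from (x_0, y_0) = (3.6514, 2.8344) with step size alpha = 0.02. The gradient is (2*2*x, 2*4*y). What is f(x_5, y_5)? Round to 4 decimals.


Gradient descent on f(x,y) = 2*x^2 + 4*y^2.
Starting point: (3.6514, 2.8344), alpha = 0.02
Step 1: grad_x = 2*2*3.6514 = 14.6056, grad_y = 2*4*2.8344 = 22.6752
  x_1 = 3.6514 - 0.02*14.6056 = 3.3593
  y_1 = 2.8344 - 0.02*22.6752 = 2.3809
Step 2: grad_x = 2*2*3.3593 = 13.4372, grad_y = 2*4*2.3809 = 19.0472
  x_2 = 3.3593 - 0.02*13.4372 = 3.0905
  y_2 = 2.3809 - 0.02*19.0472 = 2.0
Step 3: grad_x = 2*2*3.0905 = 12.3622, grad_y = 2*4*2.0 = 15.9996
  x_3 = 3.0905 - 0.02*12.3622 = 2.8433
  y_3 = 2.0 - 0.02*15.9996 = 1.68
Step 4: grad_x = 2*2*2.8433 = 11.3732, grad_y = 2*4*1.68 = 13.4397
  x_4 = 2.8433 - 0.02*11.3732 = 2.6158
  y_4 = 1.68 - 0.02*13.4397 = 1.4112
Step 5: grad_x = 2*2*2.6158 = 10.4633, grad_y = 2*4*1.4112 = 11.2893
  x_5 = 2.6158 - 0.02*10.4633 = 2.4066
  y_5 = 1.4112 - 0.02*11.2893 = 1.1854
f(2.4066, 1.1854) = 2*2.4066^2 + 4*1.1854^2 = 17.2037


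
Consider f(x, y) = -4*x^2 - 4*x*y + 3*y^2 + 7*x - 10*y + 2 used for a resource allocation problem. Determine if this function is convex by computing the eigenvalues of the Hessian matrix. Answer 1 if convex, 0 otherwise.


The Hessian of f(x,y) = -4*x^2 - 4*x*y + 3*y^2 + 7*x - 10*y + 2 is:
H = [[-8, -4], [-4, 6]]
Trace = -8 + 6 = -2
Determinant = -8*6 - (-4)^2 = -64
Discriminant = (-2)^2 - 4*-64 = 260.0
Eigenvalues: lambda_1 = -9.0623, lambda_2 = 7.0623
The function is not convex.

0


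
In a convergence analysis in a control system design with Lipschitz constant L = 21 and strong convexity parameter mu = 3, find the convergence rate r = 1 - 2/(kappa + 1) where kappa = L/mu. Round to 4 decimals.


Step 1: Compute the condition number.
kappa = L/mu = 21/3 = 7.0
Step 2: Compute the convergence rate.
r = 1 - 2/(kappa + 1) = 1 - 2*mu/(L + mu) = (L - mu)/(L + mu) = 18/24 = 0.75


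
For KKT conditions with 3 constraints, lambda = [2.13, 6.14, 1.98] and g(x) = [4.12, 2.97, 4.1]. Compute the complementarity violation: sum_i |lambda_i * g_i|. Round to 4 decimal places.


KKT complementary slackness check:
lambda_1 * g_1 = 2.13 * 4.12 = 8.7756
lambda_2 * g_2 = 6.14 * 2.97 = 18.2358
lambda_3 * g_3 = 1.98 * 4.1 = 8.118
Total violation = 8.7756 + 18.2358 + 8.118 = 35.1294


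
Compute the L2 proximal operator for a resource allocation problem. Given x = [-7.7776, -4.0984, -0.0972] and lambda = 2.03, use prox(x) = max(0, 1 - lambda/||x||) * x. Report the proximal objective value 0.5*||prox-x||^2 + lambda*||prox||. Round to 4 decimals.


Step 1: Compute ||x||.
||x|| = 8.7919
Step 2: Compute scaling factor.
scale = max(0, 1 - 2.03/8.7919) = 0.7691
Step 3: prox(x) = [-5.9818, -3.1521, -0.0748]
||prox(x)|| = 6.7619
Step 4: Proximal objective.
0.5*||prox-x||^2 = 2.0605
lambda*||prox|| = 13.7267
Total = 15.7871


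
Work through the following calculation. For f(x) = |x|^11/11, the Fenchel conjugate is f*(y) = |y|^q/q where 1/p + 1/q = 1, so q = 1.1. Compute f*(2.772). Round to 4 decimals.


The conjugate exponent q satisfies 1/p + 1/q = 1.
p = 11, so q = 11/(11 - 1) = 1.1
|y|^q = 2.772^1.1 = 3.0695
f*(2.772) = 3.0695 / 1.1 = 2.7905


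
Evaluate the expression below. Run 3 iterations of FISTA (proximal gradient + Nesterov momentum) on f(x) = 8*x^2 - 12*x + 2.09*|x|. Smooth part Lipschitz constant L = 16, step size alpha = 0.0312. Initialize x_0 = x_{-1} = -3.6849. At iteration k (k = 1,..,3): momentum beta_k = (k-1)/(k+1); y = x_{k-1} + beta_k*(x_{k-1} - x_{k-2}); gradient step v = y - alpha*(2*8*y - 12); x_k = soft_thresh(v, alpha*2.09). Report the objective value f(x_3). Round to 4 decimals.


FISTA on f(x) = 8*x^2 - 12*x + 2.09*|x|
L = 16, alpha = 0.0312
Iteration 1: beta = 0.0, y = -3.6849 + 0.0*(-3.6849 + 3.6849) = -3.6849
  grad(y) = -70.9584, v = y - alpha*grad = -1.471
  prox(v) = soft_thresh(-1.471, 0.0652) = -1.4058
Iteration 2: beta = 0.3333, y = -1.4058 + 0.3333*(-1.4058 + 3.6849) = -0.6461
  grad(y) = -22.3374, v = y - alpha*grad = 0.0508
  prox(v) = soft_thresh(0.0508, 0.0652) = 0.0
Iteration 3: beta = 0.5, y = 0.0 + 0.5*(0.0 + 1.4058) = 0.7029
  grad(y) = -0.7537, v = y - alpha*grad = 0.7264
  prox(v) = soft_thresh(0.7264, 0.0652) = 0.6612
f(x_3) = 8*0.6612^2 - 12*0.6612 + 2.09*|0.6612| = -3.055
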